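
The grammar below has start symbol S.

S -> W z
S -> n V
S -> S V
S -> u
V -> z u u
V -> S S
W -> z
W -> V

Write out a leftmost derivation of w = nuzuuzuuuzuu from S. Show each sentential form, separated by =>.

S=>SV=>nVV=>nSSV=>nSVSV=>nSVVSV=>nuVVSV=>nuzuuVSV=>nuzuuzuuSV=>nuzuuzuuuV=>nuzuuzuuuzuu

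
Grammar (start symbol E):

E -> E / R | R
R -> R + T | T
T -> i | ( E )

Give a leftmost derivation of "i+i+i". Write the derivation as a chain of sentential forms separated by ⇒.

E ⇒ R ⇒ R+T ⇒ R+T+T ⇒ T+T+T ⇒ i+T+T ⇒ i+i+T ⇒ i+i+i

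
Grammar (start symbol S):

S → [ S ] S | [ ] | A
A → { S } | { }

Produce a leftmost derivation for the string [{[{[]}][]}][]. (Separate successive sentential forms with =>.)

S => [S]S => [A]S => [{S}]S => [{[S]S}]S => [{[A]S}]S => [{[{S}]S}]S => [{[{[]}]S}]S => [{[{[]}][]}]S => [{[{[]}][]}][]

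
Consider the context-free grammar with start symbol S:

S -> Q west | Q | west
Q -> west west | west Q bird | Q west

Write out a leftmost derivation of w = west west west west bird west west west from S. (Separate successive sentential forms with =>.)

S => Q west => Q west west => Q west west west => west Q bird west west west => west Q west bird west west west => west west west west bird west west west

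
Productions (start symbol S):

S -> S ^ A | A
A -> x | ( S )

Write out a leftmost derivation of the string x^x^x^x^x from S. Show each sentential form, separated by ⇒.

S ⇒ S^A ⇒ S^A^A ⇒ S^A^A^A ⇒ S^A^A^A^A ⇒ A^A^A^A^A ⇒ x^A^A^A^A ⇒ x^x^A^A^A ⇒ x^x^x^A^A ⇒ x^x^x^x^A ⇒ x^x^x^x^x

S ⇒ S^A   [S -> S ^ A]
S^A ⇒ S^A^A   [S -> S ^ A]
S^A^A ⇒ S^A^A^A   [S -> S ^ A]
S^A^A^A ⇒ S^A^A^A^A   [S -> S ^ A]
S^A^A^A^A ⇒ A^A^A^A^A   [S -> A]
A^A^A^A^A ⇒ x^A^A^A^A   [A -> x]
x^A^A^A^A ⇒ x^x^A^A^A   [A -> x]
x^x^A^A^A ⇒ x^x^x^A^A   [A -> x]
x^x^x^A^A ⇒ x^x^x^x^A   [A -> x]
x^x^x^x^A ⇒ x^x^x^x^x   [A -> x]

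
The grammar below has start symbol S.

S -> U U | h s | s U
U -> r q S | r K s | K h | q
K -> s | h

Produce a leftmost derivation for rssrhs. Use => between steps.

S => UU   [S -> U U]
UU => rKsU   [U -> r K s]
rKsU => rssU   [K -> s]
rssU => rssrKs   [U -> r K s]
rssrKs => rssrhs   [K -> h]

S => UU => rKsU => rssU => rssrKs => rssrhs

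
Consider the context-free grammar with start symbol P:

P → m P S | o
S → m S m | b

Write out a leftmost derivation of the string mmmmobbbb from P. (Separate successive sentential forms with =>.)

P => mPS => mmPSS => mmmPSSS => mmmmPSSSS => mmmmoSSSS => mmmmobSSS => mmmmobbSS => mmmmobbbS => mmmmobbbb

P => mPS   [P → m P S]
mPS => mmPSS   [P → m P S]
mmPSS => mmmPSSS   [P → m P S]
mmmPSSS => mmmmPSSSS   [P → m P S]
mmmmPSSSS => mmmmoSSSS   [P → o]
mmmmoSSSS => mmmmobSSS   [S → b]
mmmmobSSS => mmmmobbSS   [S → b]
mmmmobbSS => mmmmobbbS   [S → b]
mmmmobbbS => mmmmobbbb   [S → b]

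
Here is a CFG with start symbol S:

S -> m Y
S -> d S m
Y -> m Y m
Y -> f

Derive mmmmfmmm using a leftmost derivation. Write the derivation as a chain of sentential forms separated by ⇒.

S ⇒ mY   [S -> m Y]
mY ⇒ mmYm   [Y -> m Y m]
mmYm ⇒ mmmYmm   [Y -> m Y m]
mmmYmm ⇒ mmmmYmmm   [Y -> m Y m]
mmmmYmmm ⇒ mmmmfmmm   [Y -> f]

S⇒mY⇒mmYm⇒mmmYmm⇒mmmmYmmm⇒mmmmfmmm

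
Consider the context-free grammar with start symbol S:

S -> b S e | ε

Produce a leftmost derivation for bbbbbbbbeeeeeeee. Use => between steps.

S => bSe => bbSee => bbbSeee => bbbbSeeee => bbbbbSeeeee => bbbbbbSeeeeee => bbbbbbbSeeeeeee => bbbbbbbbSeeeeeeee => bbbbbbbbeeeeeeee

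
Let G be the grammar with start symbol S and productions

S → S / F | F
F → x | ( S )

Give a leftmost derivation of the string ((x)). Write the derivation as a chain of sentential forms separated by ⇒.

S ⇒ F   [S → F]
F ⇒ (S)   [F → ( S )]
(S) ⇒ (F)   [S → F]
(F) ⇒ ((S))   [F → ( S )]
((S)) ⇒ ((F))   [S → F]
((F)) ⇒ ((x))   [F → x]

S ⇒ F ⇒ (S) ⇒ (F) ⇒ ((S)) ⇒ ((F)) ⇒ ((x))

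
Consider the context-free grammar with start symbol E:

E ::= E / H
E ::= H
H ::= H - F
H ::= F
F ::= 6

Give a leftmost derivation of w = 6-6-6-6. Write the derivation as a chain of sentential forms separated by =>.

E => H => H-F => H-F-F => H-F-F-F => F-F-F-F => 6-F-F-F => 6-6-F-F => 6-6-6-F => 6-6-6-6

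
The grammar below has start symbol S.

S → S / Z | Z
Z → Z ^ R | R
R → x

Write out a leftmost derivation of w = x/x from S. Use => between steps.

S => S/Z => Z/Z => R/Z => x/Z => x/R => x/x

S => S/Z   [S → S / Z]
S/Z => Z/Z   [S → Z]
Z/Z => R/Z   [Z → R]
R/Z => x/Z   [R → x]
x/Z => x/R   [Z → R]
x/R => x/x   [R → x]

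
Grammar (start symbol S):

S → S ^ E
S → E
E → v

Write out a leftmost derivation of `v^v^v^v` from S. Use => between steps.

S => S^E   [S → S ^ E]
S^E => S^E^E   [S → S ^ E]
S^E^E => S^E^E^E   [S → S ^ E]
S^E^E^E => E^E^E^E   [S → E]
E^E^E^E => v^E^E^E   [E → v]
v^E^E^E => v^v^E^E   [E → v]
v^v^E^E => v^v^v^E   [E → v]
v^v^v^E => v^v^v^v   [E → v]

S=>S^E=>S^E^E=>S^E^E^E=>E^E^E^E=>v^E^E^E=>v^v^E^E=>v^v^v^E=>v^v^v^v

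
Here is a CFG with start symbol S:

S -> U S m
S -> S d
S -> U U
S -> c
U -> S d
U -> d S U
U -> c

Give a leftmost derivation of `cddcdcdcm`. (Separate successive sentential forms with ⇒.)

S ⇒ USm ⇒ SdSm ⇒ UUdSm ⇒ SdUdSm ⇒ cdUdSm ⇒ cddSUdSm ⇒ cddSdUdSm ⇒ cddcdUdSm ⇒ cddcdcdSm ⇒ cddcdcdcm

S ⇒ USm   [S -> U S m]
USm ⇒ SdSm   [U -> S d]
SdSm ⇒ UUdSm   [S -> U U]
UUdSm ⇒ SdUdSm   [U -> S d]
SdUdSm ⇒ cdUdSm   [S -> c]
cdUdSm ⇒ cddSUdSm   [U -> d S U]
cddSUdSm ⇒ cddSdUdSm   [S -> S d]
cddSdUdSm ⇒ cddcdUdSm   [S -> c]
cddcdUdSm ⇒ cddcdcdSm   [U -> c]
cddcdcdSm ⇒ cddcdcdcm   [S -> c]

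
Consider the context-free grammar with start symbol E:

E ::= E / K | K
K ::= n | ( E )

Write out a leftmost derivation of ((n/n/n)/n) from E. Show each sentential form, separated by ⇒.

E ⇒ K ⇒ (E) ⇒ (E/K) ⇒ (K/K) ⇒ ((E)/K) ⇒ ((E/K)/K) ⇒ ((E/K/K)/K) ⇒ ((K/K/K)/K) ⇒ ((n/K/K)/K) ⇒ ((n/n/K)/K) ⇒ ((n/n/n)/K) ⇒ ((n/n/n)/n)

E ⇒ K   [E ::= K]
K ⇒ (E)   [K ::= ( E )]
(E) ⇒ (E/K)   [E ::= E / K]
(E/K) ⇒ (K/K)   [E ::= K]
(K/K) ⇒ ((E)/K)   [K ::= ( E )]
((E)/K) ⇒ ((E/K)/K)   [E ::= E / K]
((E/K)/K) ⇒ ((E/K/K)/K)   [E ::= E / K]
((E/K/K)/K) ⇒ ((K/K/K)/K)   [E ::= K]
((K/K/K)/K) ⇒ ((n/K/K)/K)   [K ::= n]
((n/K/K)/K) ⇒ ((n/n/K)/K)   [K ::= n]
((n/n/K)/K) ⇒ ((n/n/n)/K)   [K ::= n]
((n/n/n)/K) ⇒ ((n/n/n)/n)   [K ::= n]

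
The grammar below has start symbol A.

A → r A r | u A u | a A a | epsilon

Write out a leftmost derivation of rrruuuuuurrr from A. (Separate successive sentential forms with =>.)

A => rAr   [A → r A r]
rAr => rrArr   [A → r A r]
rrArr => rrrArrr   [A → r A r]
rrrArrr => rrruAurrr   [A → u A u]
rrruAurrr => rrruuAuurrr   [A → u A u]
rrruuAuurrr => rrruuuAuuurrr   [A → u A u]
rrruuuAuuurrr => rrruuuuuurrr   [A → epsilon]

A => rAr => rrArr => rrrArrr => rrruAurrr => rrruuAuurrr => rrruuuAuuurrr => rrruuuuuurrr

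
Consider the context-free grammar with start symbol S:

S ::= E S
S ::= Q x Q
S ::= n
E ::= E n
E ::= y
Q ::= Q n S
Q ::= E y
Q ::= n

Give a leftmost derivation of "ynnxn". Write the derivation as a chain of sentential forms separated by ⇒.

S ⇒ ES   [S ::= E S]
ES ⇒ EnS   [E ::= E n]
EnS ⇒ ynS   [E ::= y]
ynS ⇒ ynQxQ   [S ::= Q x Q]
ynQxQ ⇒ ynnxQ   [Q ::= n]
ynnxQ ⇒ ynnxn   [Q ::= n]

S ⇒ ES ⇒ EnS ⇒ ynS ⇒ ynQxQ ⇒ ynnxQ ⇒ ynnxn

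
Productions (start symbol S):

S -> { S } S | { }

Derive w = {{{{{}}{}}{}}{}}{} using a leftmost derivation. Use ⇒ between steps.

S ⇒ {S}S   [S -> { S } S]
{S}S ⇒ {{S}S}S   [S -> { S } S]
{{S}S}S ⇒ {{{S}S}S}S   [S -> { S } S]
{{{S}S}S}S ⇒ {{{{S}S}S}S}S   [S -> { S } S]
{{{{S}S}S}S}S ⇒ {{{{{}}S}S}S}S   [S -> { }]
{{{{{}}S}S}S}S ⇒ {{{{{}}{}}S}S}S   [S -> { }]
{{{{{}}{}}S}S}S ⇒ {{{{{}}{}}{}}S}S   [S -> { }]
{{{{{}}{}}{}}S}S ⇒ {{{{{}}{}}{}}{}}S   [S -> { }]
{{{{{}}{}}{}}{}}S ⇒ {{{{{}}{}}{}}{}}{}   [S -> { }]

S ⇒ {S}S ⇒ {{S}S}S ⇒ {{{S}S}S}S ⇒ {{{{S}S}S}S}S ⇒ {{{{{}}S}S}S}S ⇒ {{{{{}}{}}S}S}S ⇒ {{{{{}}{}}{}}S}S ⇒ {{{{{}}{}}{}}{}}S ⇒ {{{{{}}{}}{}}{}}{}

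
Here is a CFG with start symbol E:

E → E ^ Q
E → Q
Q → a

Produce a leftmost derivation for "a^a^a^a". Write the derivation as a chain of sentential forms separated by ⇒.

E ⇒ E^Q   [E → E ^ Q]
E^Q ⇒ E^Q^Q   [E → E ^ Q]
E^Q^Q ⇒ E^Q^Q^Q   [E → E ^ Q]
E^Q^Q^Q ⇒ Q^Q^Q^Q   [E → Q]
Q^Q^Q^Q ⇒ a^Q^Q^Q   [Q → a]
a^Q^Q^Q ⇒ a^a^Q^Q   [Q → a]
a^a^Q^Q ⇒ a^a^a^Q   [Q → a]
a^a^a^Q ⇒ a^a^a^a   [Q → a]

E ⇒ E^Q ⇒ E^Q^Q ⇒ E^Q^Q^Q ⇒ Q^Q^Q^Q ⇒ a^Q^Q^Q ⇒ a^a^Q^Q ⇒ a^a^a^Q ⇒ a^a^a^a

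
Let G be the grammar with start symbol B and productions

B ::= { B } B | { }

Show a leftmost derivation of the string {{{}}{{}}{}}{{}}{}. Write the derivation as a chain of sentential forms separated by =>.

B => {B}B   [B ::= { B } B]
{B}B => {{B}B}B   [B ::= { B } B]
{{B}B}B => {{{}}B}B   [B ::= { }]
{{{}}B}B => {{{}}{B}B}B   [B ::= { B } B]
{{{}}{B}B}B => {{{}}{{}}B}B   [B ::= { }]
{{{}}{{}}B}B => {{{}}{{}}{}}B   [B ::= { }]
{{{}}{{}}{}}B => {{{}}{{}}{}}{B}B   [B ::= { B } B]
{{{}}{{}}{}}{B}B => {{{}}{{}}{}}{{}}B   [B ::= { }]
{{{}}{{}}{}}{{}}B => {{{}}{{}}{}}{{}}{}   [B ::= { }]

B => {B}B => {{B}B}B => {{{}}B}B => {{{}}{B}B}B => {{{}}{{}}B}B => {{{}}{{}}{}}B => {{{}}{{}}{}}{B}B => {{{}}{{}}{}}{{}}B => {{{}}{{}}{}}{{}}{}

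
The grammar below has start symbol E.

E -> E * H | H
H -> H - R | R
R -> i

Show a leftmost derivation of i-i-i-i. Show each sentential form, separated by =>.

E=>H=>H-R=>H-R-R=>H-R-R-R=>R-R-R-R=>i-R-R-R=>i-i-R-R=>i-i-i-R=>i-i-i-i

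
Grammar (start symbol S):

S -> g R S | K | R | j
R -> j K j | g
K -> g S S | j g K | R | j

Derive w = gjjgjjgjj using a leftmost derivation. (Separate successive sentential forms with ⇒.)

S⇒gRS⇒gjKjS⇒gjjgKjS⇒gjjgjjS⇒gjjgjjK⇒gjjgjjgSS⇒gjjgjjgKS⇒gjjgjjgjS⇒gjjgjjgjj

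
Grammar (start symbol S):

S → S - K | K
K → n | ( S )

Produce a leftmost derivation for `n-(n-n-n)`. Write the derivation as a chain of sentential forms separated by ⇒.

S ⇒ S-K   [S → S - K]
S-K ⇒ K-K   [S → K]
K-K ⇒ n-K   [K → n]
n-K ⇒ n-(S)   [K → ( S )]
n-(S) ⇒ n-(S-K)   [S → S - K]
n-(S-K) ⇒ n-(S-K-K)   [S → S - K]
n-(S-K-K) ⇒ n-(K-K-K)   [S → K]
n-(K-K-K) ⇒ n-(n-K-K)   [K → n]
n-(n-K-K) ⇒ n-(n-n-K)   [K → n]
n-(n-n-K) ⇒ n-(n-n-n)   [K → n]

S⇒S-K⇒K-K⇒n-K⇒n-(S)⇒n-(S-K)⇒n-(S-K-K)⇒n-(K-K-K)⇒n-(n-K-K)⇒n-(n-n-K)⇒n-(n-n-n)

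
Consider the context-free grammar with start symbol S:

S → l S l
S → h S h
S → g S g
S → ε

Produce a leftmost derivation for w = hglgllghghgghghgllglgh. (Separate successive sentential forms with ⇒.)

S ⇒ hSh   [S → h S h]
hSh ⇒ hgSgh   [S → g S g]
hgSgh ⇒ hglSlgh   [S → l S l]
hglSlgh ⇒ hglgSglgh   [S → g S g]
hglgSglgh ⇒ hglglSlglgh   [S → l S l]
hglglSlglgh ⇒ hglgllSllglgh   [S → l S l]
hglgllSllglgh ⇒ hglgllgSgllglgh   [S → g S g]
hglgllgSgllglgh ⇒ hglgllghShgllglgh   [S → h S h]
hglgllghShgllglgh ⇒ hglgllghgSghgllglgh   [S → g S g]
hglgllghgSghgllglgh ⇒ hglgllghghShghgllglgh   [S → h S h]
hglgllghghShghgllglgh ⇒ hglgllghghgSghghgllglgh   [S → g S g]
hglgllghghgSghghgllglgh ⇒ hglgllghghgghghgllglgh   [S → ε]

S ⇒ hSh ⇒ hgSgh ⇒ hglSlgh ⇒ hglgSglgh ⇒ hglglSlglgh ⇒ hglgllSllglgh ⇒ hglgllgSgllglgh ⇒ hglgllghShgllglgh ⇒ hglgllghgSghgllglgh ⇒ hglgllghghShghgllglgh ⇒ hglgllghghgSghghgllglgh ⇒ hglgllghghgghghgllglgh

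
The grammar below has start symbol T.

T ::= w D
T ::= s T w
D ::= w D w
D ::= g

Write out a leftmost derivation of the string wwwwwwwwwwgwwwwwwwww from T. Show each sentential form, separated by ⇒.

T⇒wD⇒wwDw⇒wwwDww⇒wwwwDwww⇒wwwwwDwwww⇒wwwwwwDwwwww⇒wwwwwwwDwwwwww⇒wwwwwwwwDwwwwwww⇒wwwwwwwwwDwwwwwwww⇒wwwwwwwwwwDwwwwwwwww⇒wwwwwwwwwwgwwwwwwwww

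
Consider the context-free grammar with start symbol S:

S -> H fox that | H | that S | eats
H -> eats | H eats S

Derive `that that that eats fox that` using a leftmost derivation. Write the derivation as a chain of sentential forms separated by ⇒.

S ⇒ that S   [S -> that S]
that S ⇒ that that S   [S -> that S]
that that S ⇒ that that that S   [S -> that S]
that that that S ⇒ that that that H fox that   [S -> H fox that]
that that that H fox that ⇒ that that that eats fox that   [H -> eats]

S ⇒ that S ⇒ that that S ⇒ that that that S ⇒ that that that H fox that ⇒ that that that eats fox that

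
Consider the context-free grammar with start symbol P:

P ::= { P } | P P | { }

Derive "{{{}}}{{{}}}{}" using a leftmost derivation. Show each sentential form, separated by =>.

P => PP   [P ::= P P]
PP => PPP   [P ::= P P]
PPP => {P}PP   [P ::= { P }]
{P}PP => {{P}}PP   [P ::= { P }]
{{P}}PP => {{{}}}PP   [P ::= { }]
{{{}}}PP => {{{}}}{P}P   [P ::= { P }]
{{{}}}{P}P => {{{}}}{{P}}P   [P ::= { P }]
{{{}}}{{P}}P => {{{}}}{{{}}}P   [P ::= { }]
{{{}}}{{{}}}P => {{{}}}{{{}}}{}   [P ::= { }]

P => PP => PPP => {P}PP => {{P}}PP => {{{}}}PP => {{{}}}{P}P => {{{}}}{{P}}P => {{{}}}{{{}}}P => {{{}}}{{{}}}{}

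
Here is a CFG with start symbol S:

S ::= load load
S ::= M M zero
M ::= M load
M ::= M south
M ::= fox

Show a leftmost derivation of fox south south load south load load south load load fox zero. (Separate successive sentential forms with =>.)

S => M M zero => M load M zero => M load load M zero => M south load load M zero => M load south load load M zero => M load load south load load M zero => M south load load south load load M zero => M load south load load south load load M zero => M south load south load load south load load M zero => M south south load south load load south load load M zero => fox south south load south load load south load load M zero => fox south south load south load load south load load fox zero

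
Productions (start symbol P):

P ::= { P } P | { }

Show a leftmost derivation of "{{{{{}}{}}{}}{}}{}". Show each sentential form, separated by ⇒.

P ⇒ {P}P   [P ::= { P } P]
{P}P ⇒ {{P}P}P   [P ::= { P } P]
{{P}P}P ⇒ {{{P}P}P}P   [P ::= { P } P]
{{{P}P}P}P ⇒ {{{{P}P}P}P}P   [P ::= { P } P]
{{{{P}P}P}P}P ⇒ {{{{{}}P}P}P}P   [P ::= { }]
{{{{{}}P}P}P}P ⇒ {{{{{}}{}}P}P}P   [P ::= { }]
{{{{{}}{}}P}P}P ⇒ {{{{{}}{}}{}}P}P   [P ::= { }]
{{{{{}}{}}{}}P}P ⇒ {{{{{}}{}}{}}{}}P   [P ::= { }]
{{{{{}}{}}{}}{}}P ⇒ {{{{{}}{}}{}}{}}{}   [P ::= { }]

P⇒{P}P⇒{{P}P}P⇒{{{P}P}P}P⇒{{{{P}P}P}P}P⇒{{{{{}}P}P}P}P⇒{{{{{}}{}}P}P}P⇒{{{{{}}{}}{}}P}P⇒{{{{{}}{}}{}}{}}P⇒{{{{{}}{}}{}}{}}{}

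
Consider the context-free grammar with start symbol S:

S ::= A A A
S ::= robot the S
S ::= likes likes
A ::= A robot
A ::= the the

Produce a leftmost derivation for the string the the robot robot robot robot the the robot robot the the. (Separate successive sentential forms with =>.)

S => A A A => A robot A A => A robot robot A A => A robot robot robot A A => A robot robot robot robot A A => the the robot robot robot robot A A => the the robot robot robot robot A robot A => the the robot robot robot robot A robot robot A => the the robot robot robot robot the the robot robot A => the the robot robot robot robot the the robot robot the the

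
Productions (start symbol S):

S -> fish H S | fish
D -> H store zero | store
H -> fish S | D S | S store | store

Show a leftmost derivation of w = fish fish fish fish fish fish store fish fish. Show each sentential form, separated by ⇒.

S ⇒ fish H S ⇒ fish fish S S ⇒ fish fish fish H S S ⇒ fish fish fish fish S S S ⇒ fish fish fish fish fish S S ⇒ fish fish fish fish fish fish H S S ⇒ fish fish fish fish fish fish store S S ⇒ fish fish fish fish fish fish store fish S ⇒ fish fish fish fish fish fish store fish fish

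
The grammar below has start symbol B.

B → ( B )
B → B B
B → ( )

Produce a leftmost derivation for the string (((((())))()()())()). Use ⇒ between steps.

B ⇒ (B) ⇒ (BB) ⇒ ((B)B) ⇒ ((BB)B) ⇒ ((BBB)B) ⇒ ((BBBB)B) ⇒ (((B)BBB)B) ⇒ ((((B))BBB)B) ⇒ (((((B)))BBB)B) ⇒ (((((())))BBB)B) ⇒ (((((())))()BB)B) ⇒ (((((())))()()B)B) ⇒ (((((())))()()())B) ⇒ (((((())))()()())())

B ⇒ (B)   [B → ( B )]
(B) ⇒ (BB)   [B → B B]
(BB) ⇒ ((B)B)   [B → ( B )]
((B)B) ⇒ ((BB)B)   [B → B B]
((BB)B) ⇒ ((BBB)B)   [B → B B]
((BBB)B) ⇒ ((BBBB)B)   [B → B B]
((BBBB)B) ⇒ (((B)BBB)B)   [B → ( B )]
(((B)BBB)B) ⇒ ((((B))BBB)B)   [B → ( B )]
((((B))BBB)B) ⇒ (((((B)))BBB)B)   [B → ( B )]
(((((B)))BBB)B) ⇒ (((((())))BBB)B)   [B → ( )]
(((((())))BBB)B) ⇒ (((((())))()BB)B)   [B → ( )]
(((((())))()BB)B) ⇒ (((((())))()()B)B)   [B → ( )]
(((((())))()()B)B) ⇒ (((((())))()()())B)   [B → ( )]
(((((())))()()())B) ⇒ (((((())))()()())())   [B → ( )]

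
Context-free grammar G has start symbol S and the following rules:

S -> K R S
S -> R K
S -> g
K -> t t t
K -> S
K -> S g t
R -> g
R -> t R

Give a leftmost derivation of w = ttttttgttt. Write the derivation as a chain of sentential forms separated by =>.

S => RK => tRK => ttRK => tttRK => ttttRK => tttttRK => ttttttRK => ttttttgK => ttttttgttt

S => RK   [S -> R K]
RK => tRK   [R -> t R]
tRK => ttRK   [R -> t R]
ttRK => tttRK   [R -> t R]
tttRK => ttttRK   [R -> t R]
ttttRK => tttttRK   [R -> t R]
tttttRK => ttttttRK   [R -> t R]
ttttttRK => ttttttgK   [R -> g]
ttttttgK => ttttttgttt   [K -> t t t]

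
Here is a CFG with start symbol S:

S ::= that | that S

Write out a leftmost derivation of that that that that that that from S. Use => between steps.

S => that S => that that S => that that that S => that that that that S => that that that that that S => that that that that that that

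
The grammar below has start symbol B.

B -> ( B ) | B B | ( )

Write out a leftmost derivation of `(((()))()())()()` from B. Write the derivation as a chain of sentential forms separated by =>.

B => BB => BBB => (B)BB => (BB)BB => (BBB)BB => ((B)BB)BB => (((B))BB)BB => (((()))BB)BB => (((()))()B)BB => (((()))()())BB => (((()))()())()B => (((()))()())()()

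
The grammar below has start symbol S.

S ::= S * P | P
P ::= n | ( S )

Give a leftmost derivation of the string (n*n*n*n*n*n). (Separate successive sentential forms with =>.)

S => P   [S ::= P]
P => (S)   [P ::= ( S )]
(S) => (S*P)   [S ::= S * P]
(S*P) => (S*P*P)   [S ::= S * P]
(S*P*P) => (S*P*P*P)   [S ::= S * P]
(S*P*P*P) => (S*P*P*P*P)   [S ::= S * P]
(S*P*P*P*P) => (S*P*P*P*P*P)   [S ::= S * P]
(S*P*P*P*P*P) => (P*P*P*P*P*P)   [S ::= P]
(P*P*P*P*P*P) => (n*P*P*P*P*P)   [P ::= n]
(n*P*P*P*P*P) => (n*n*P*P*P*P)   [P ::= n]
(n*n*P*P*P*P) => (n*n*n*P*P*P)   [P ::= n]
(n*n*n*P*P*P) => (n*n*n*n*P*P)   [P ::= n]
(n*n*n*n*P*P) => (n*n*n*n*n*P)   [P ::= n]
(n*n*n*n*n*P) => (n*n*n*n*n*n)   [P ::= n]

S=>P=>(S)=>(S*P)=>(S*P*P)=>(S*P*P*P)=>(S*P*P*P*P)=>(S*P*P*P*P*P)=>(P*P*P*P*P*P)=>(n*P*P*P*P*P)=>(n*n*P*P*P*P)=>(n*n*n*P*P*P)=>(n*n*n*n*P*P)=>(n*n*n*n*n*P)=>(n*n*n*n*n*n)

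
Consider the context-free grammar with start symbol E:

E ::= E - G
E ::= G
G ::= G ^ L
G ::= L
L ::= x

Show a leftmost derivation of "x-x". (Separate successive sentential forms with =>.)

E => E-G => G-G => L-G => x-G => x-L => x-x

E => E-G   [E ::= E - G]
E-G => G-G   [E ::= G]
G-G => L-G   [G ::= L]
L-G => x-G   [L ::= x]
x-G => x-L   [G ::= L]
x-L => x-x   [L ::= x]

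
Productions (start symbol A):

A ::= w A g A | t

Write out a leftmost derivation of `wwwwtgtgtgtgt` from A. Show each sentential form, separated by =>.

A => wAgA   [A ::= w A g A]
wAgA => wwAgAgA   [A ::= w A g A]
wwAgAgA => wwwAgAgAgA   [A ::= w A g A]
wwwAgAgAgA => wwwwAgAgAgAgA   [A ::= w A g A]
wwwwAgAgAgAgA => wwwwtgAgAgAgA   [A ::= t]
wwwwtgAgAgAgA => wwwwtgtgAgAgA   [A ::= t]
wwwwtgtgAgAgA => wwwwtgtgtgAgA   [A ::= t]
wwwwtgtgtgAgA => wwwwtgtgtgtgA   [A ::= t]
wwwwtgtgtgtgA => wwwwtgtgtgtgt   [A ::= t]

A => wAgA => wwAgAgA => wwwAgAgAgA => wwwwAgAgAgAgA => wwwwtgAgAgAgA => wwwwtgtgAgAgA => wwwwtgtgtgAgA => wwwwtgtgtgtgA => wwwwtgtgtgtgt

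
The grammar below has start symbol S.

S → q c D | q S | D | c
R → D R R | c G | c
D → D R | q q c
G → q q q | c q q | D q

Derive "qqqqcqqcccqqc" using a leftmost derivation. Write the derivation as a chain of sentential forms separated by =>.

S => qS => qqS => qqqS => qqqqcD => qqqqcDR => qqqqcDRR => qqqqcqqcRR => qqqqcqqccGR => qqqqcqqcccqqR => qqqqcqqcccqqc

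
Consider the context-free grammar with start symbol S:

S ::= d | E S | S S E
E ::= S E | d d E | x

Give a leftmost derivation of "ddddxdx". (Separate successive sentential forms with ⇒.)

S ⇒ SSE   [S ::= S S E]
SSE ⇒ dSE   [S ::= d]
dSE ⇒ dESE   [S ::= E S]
dESE ⇒ dddESE   [E ::= d d E]
dddESE ⇒ dddSESE   [E ::= S E]
dddSESE ⇒ ddddESE   [S ::= d]
ddddESE ⇒ ddddxSE   [E ::= x]
ddddxSE ⇒ ddddxdE   [S ::= d]
ddddxdE ⇒ ddddxdx   [E ::= x]

S⇒SSE⇒dSE⇒dESE⇒dddESE⇒dddSESE⇒ddddESE⇒ddddxSE⇒ddddxdE⇒ddddxdx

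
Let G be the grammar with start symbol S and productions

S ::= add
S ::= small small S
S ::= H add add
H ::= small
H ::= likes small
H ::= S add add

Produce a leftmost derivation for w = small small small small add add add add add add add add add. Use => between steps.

S => H add add => S add add add add => small small S add add add add => small small H add add add add add add => small small S add add add add add add add add => small small small small S add add add add add add add add => small small small small add add add add add add add add add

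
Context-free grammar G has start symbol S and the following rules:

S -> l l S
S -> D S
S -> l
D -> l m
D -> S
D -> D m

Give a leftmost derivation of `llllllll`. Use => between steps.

S => DS => SS => DSS => SSS => llSSS => llDSSS => llSSSS => lllSSS => lllllSSS => llllllSS => lllllllS => llllllll

S => DS   [S -> D S]
DS => SS   [D -> S]
SS => DSS   [S -> D S]
DSS => SSS   [D -> S]
SSS => llSSS   [S -> l l S]
llSSS => llDSSS   [S -> D S]
llDSSS => llSSSS   [D -> S]
llSSSS => lllSSS   [S -> l]
lllSSS => lllllSSS   [S -> l l S]
lllllSSS => llllllSS   [S -> l]
llllllSS => lllllllS   [S -> l]
lllllllS => llllllll   [S -> l]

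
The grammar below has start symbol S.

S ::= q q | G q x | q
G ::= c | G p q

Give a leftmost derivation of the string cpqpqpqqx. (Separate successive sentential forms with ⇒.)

S ⇒ Gqx ⇒ Gpqqx ⇒ Gpqpqqx ⇒ Gpqpqpqqx ⇒ cpqpqpqqx

S ⇒ Gqx   [S ::= G q x]
Gqx ⇒ Gpqqx   [G ::= G p q]
Gpqqx ⇒ Gpqpqqx   [G ::= G p q]
Gpqpqqx ⇒ Gpqpqpqqx   [G ::= G p q]
Gpqpqpqqx ⇒ cpqpqpqqx   [G ::= c]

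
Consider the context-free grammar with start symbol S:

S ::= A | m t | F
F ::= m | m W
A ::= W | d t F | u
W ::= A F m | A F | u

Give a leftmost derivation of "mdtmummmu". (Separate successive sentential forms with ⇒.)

S⇒F⇒mW⇒mAF⇒mdtFF⇒mdtmWF⇒mdtmAFmF⇒mdtmuFmF⇒mdtmummF⇒mdtmummmW⇒mdtmummmu

S ⇒ F   [S ::= F]
F ⇒ mW   [F ::= m W]
mW ⇒ mAF   [W ::= A F]
mAF ⇒ mdtFF   [A ::= d t F]
mdtFF ⇒ mdtmWF   [F ::= m W]
mdtmWF ⇒ mdtmAFmF   [W ::= A F m]
mdtmAFmF ⇒ mdtmuFmF   [A ::= u]
mdtmuFmF ⇒ mdtmummF   [F ::= m]
mdtmummF ⇒ mdtmummmW   [F ::= m W]
mdtmummmW ⇒ mdtmummmu   [W ::= u]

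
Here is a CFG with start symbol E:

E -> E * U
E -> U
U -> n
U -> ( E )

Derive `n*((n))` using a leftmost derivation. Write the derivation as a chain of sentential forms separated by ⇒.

E ⇒ E*U ⇒ U*U ⇒ n*U ⇒ n*(E) ⇒ n*(U) ⇒ n*((E)) ⇒ n*((U)) ⇒ n*((n))

E ⇒ E*U   [E -> E * U]
E*U ⇒ U*U   [E -> U]
U*U ⇒ n*U   [U -> n]
n*U ⇒ n*(E)   [U -> ( E )]
n*(E) ⇒ n*(U)   [E -> U]
n*(U) ⇒ n*((E))   [U -> ( E )]
n*((E)) ⇒ n*((U))   [E -> U]
n*((U)) ⇒ n*((n))   [U -> n]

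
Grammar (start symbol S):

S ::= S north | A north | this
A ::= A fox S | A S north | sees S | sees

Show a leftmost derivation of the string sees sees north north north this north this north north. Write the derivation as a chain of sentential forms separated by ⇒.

S ⇒ A north   [S ::= A north]
A north ⇒ A S north north   [A ::= A S north]
A S north north ⇒ A S north S north north   [A ::= A S north]
A S north S north north ⇒ sees S S north S north north   [A ::= sees S]
sees S S north S north north ⇒ sees S north S north S north north   [S ::= S north]
sees S north S north S north north ⇒ sees S north north S north S north north   [S ::= S north]
sees S north north S north S north north ⇒ sees A north north north S north S north north   [S ::= A north]
sees A north north north S north S north north ⇒ sees sees north north north S north S north north   [A ::= sees]
sees sees north north north S north S north north ⇒ sees sees north north north this north S north north   [S ::= this]
sees sees north north north this north S north north ⇒ sees sees north north north this north this north north   [S ::= this]

S ⇒ A north ⇒ A S north north ⇒ A S north S north north ⇒ sees S S north S north north ⇒ sees S north S north S north north ⇒ sees S north north S north S north north ⇒ sees A north north north S north S north north ⇒ sees sees north north north S north S north north ⇒ sees sees north north north this north S north north ⇒ sees sees north north north this north this north north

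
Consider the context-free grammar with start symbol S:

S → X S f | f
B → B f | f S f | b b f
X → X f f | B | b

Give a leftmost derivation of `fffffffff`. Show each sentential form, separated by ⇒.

S ⇒ XSf   [S → X S f]
XSf ⇒ XffSf   [X → X f f]
XffSf ⇒ XffffSf   [X → X f f]
XffffSf ⇒ BffffSf   [X → B]
BffffSf ⇒ fSfffffSf   [B → f S f]
fSfffffSf ⇒ fffffffSf   [S → f]
fffffffSf ⇒ fffffffff   [S → f]

S⇒XSf⇒XffSf⇒XffffSf⇒BffffSf⇒fSfffffSf⇒fffffffSf⇒fffffffff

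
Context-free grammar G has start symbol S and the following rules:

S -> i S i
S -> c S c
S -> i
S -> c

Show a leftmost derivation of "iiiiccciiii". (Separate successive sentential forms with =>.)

S=>iSi=>iiSii=>iiiSiii=>iiiiSiiii=>iiiicSciiii=>iiiiccciiii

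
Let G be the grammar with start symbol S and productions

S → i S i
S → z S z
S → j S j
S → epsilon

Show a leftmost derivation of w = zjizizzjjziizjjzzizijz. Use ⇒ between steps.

S⇒zSz⇒zjSjz⇒zjiSijz⇒zjizSzijz⇒zjiziSizijz⇒zjizizSzizijz⇒zjizizzSzzizijz⇒zjizizzjSjzzizijz⇒zjizizzjjSjjzzizijz⇒zjizizzjjzSzjjzzizijz⇒zjizizzjjziSizjjzzizijz⇒zjizizzjjziizjjzzizijz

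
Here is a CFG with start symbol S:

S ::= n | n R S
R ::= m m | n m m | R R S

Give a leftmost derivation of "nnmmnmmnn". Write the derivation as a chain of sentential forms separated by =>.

S => nRS => nRRSS => nnmmRSS => nnmmnmmSS => nnmmnmmnS => nnmmnmmnn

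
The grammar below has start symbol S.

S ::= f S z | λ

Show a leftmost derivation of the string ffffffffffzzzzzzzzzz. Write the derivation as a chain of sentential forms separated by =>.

S => fSz => ffSzz => fffSzzz => ffffSzzzz => fffffSzzzzz => ffffffSzzzzzz => fffffffSzzzzzzz => ffffffffSzzzzzzzz => fffffffffSzzzzzzzzz => ffffffffffSzzzzzzzzzz => ffffffffffzzzzzzzzzz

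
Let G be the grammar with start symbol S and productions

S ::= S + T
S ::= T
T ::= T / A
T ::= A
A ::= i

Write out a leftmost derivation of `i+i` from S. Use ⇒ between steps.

S ⇒ S+T   [S ::= S + T]
S+T ⇒ T+T   [S ::= T]
T+T ⇒ A+T   [T ::= A]
A+T ⇒ i+T   [A ::= i]
i+T ⇒ i+A   [T ::= A]
i+A ⇒ i+i   [A ::= i]

S ⇒ S+T ⇒ T+T ⇒ A+T ⇒ i+T ⇒ i+A ⇒ i+i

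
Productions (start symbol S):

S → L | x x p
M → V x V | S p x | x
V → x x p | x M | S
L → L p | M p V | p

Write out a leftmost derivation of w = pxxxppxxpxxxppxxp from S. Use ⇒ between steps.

S ⇒ L ⇒ MpV ⇒ VxVpV ⇒ SxVpV ⇒ LxVpV ⇒ MpVxVpV ⇒ VxVpVxVpV ⇒ SxVpVxVpV ⇒ LxVpVxVpV ⇒ pxVpVxVpV ⇒ pxxxppVxVpV ⇒ pxxxppxxpxVpV ⇒ pxxxppxxpxxxppV ⇒ pxxxppxxpxxxppxxp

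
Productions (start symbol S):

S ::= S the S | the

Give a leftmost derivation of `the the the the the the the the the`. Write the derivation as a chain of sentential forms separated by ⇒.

S ⇒ S the S ⇒ S the S the S ⇒ S the S the S the S ⇒ the the S the S the S ⇒ the the S the S the S the S ⇒ the the the the S the S the S ⇒ the the the the the the S the S ⇒ the the the the the the the the S ⇒ the the the the the the the the the

S ⇒ S the S   [S ::= S the S]
S the S ⇒ S the S the S   [S ::= S the S]
S the S the S ⇒ S the S the S the S   [S ::= S the S]
S the S the S the S ⇒ the the S the S the S   [S ::= the]
the the S the S the S ⇒ the the S the S the S the S   [S ::= S the S]
the the S the S the S the S ⇒ the the the the S the S the S   [S ::= the]
the the the the S the S the S ⇒ the the the the the the S the S   [S ::= the]
the the the the the the S the S ⇒ the the the the the the the the S   [S ::= the]
the the the the the the the the S ⇒ the the the the the the the the the   [S ::= the]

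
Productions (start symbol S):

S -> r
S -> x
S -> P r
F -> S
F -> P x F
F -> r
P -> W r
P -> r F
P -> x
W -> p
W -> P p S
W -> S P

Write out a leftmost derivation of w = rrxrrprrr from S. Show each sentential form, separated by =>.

S => Pr => Wrr => PpSrr => rFpSrr => rSpSrr => rPrpSrr => rWrrpSrr => rSPrrpSrr => rrPrrpSrr => rrxrrpSrr => rrxrrprrr

S => Pr   [S -> P r]
Pr => Wrr   [P -> W r]
Wrr => PpSrr   [W -> P p S]
PpSrr => rFpSrr   [P -> r F]
rFpSrr => rSpSrr   [F -> S]
rSpSrr => rPrpSrr   [S -> P r]
rPrpSrr => rWrrpSrr   [P -> W r]
rWrrpSrr => rSPrrpSrr   [W -> S P]
rSPrrpSrr => rrPrrpSrr   [S -> r]
rrPrrpSrr => rrxrrpSrr   [P -> x]
rrxrrpSrr => rrxrrprrr   [S -> r]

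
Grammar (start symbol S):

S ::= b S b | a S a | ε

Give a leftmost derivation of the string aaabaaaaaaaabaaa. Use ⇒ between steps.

S ⇒ aSa ⇒ aaSaa ⇒ aaaSaaa ⇒ aaabSbaaa ⇒ aaabaSabaaa ⇒ aaabaaSaabaaa ⇒ aaabaaaSaaabaaa ⇒ aaabaaaaSaaaabaaa ⇒ aaabaaaaaaaabaaa

S ⇒ aSa   [S ::= a S a]
aSa ⇒ aaSaa   [S ::= a S a]
aaSaa ⇒ aaaSaaa   [S ::= a S a]
aaaSaaa ⇒ aaabSbaaa   [S ::= b S b]
aaabSbaaa ⇒ aaabaSabaaa   [S ::= a S a]
aaabaSabaaa ⇒ aaabaaSaabaaa   [S ::= a S a]
aaabaaSaabaaa ⇒ aaabaaaSaaabaaa   [S ::= a S a]
aaabaaaSaaabaaa ⇒ aaabaaaaSaaaabaaa   [S ::= a S a]
aaabaaaaSaaaabaaa ⇒ aaabaaaaaaaabaaa   [S ::= ε]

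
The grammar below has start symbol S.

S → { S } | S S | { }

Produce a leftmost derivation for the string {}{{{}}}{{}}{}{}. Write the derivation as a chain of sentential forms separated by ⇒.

S⇒SS⇒SSS⇒{}SS⇒{}SSS⇒{}SSSS⇒{}{S}SSS⇒{}{{S}}SSS⇒{}{{{}}}SSS⇒{}{{{}}}{S}SS⇒{}{{{}}}{{}}SS⇒{}{{{}}}{{}}{}S⇒{}{{{}}}{{}}{}{}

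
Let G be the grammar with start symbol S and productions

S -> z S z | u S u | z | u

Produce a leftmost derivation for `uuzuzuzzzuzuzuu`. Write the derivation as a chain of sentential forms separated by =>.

S => uSu => uuSuu => uuzSzuu => uuzuSuzuu => uuzuzSzuzuu => uuzuzuSuzuzuu => uuzuzuzSzuzuzuu => uuzuzuzzzuzuzuu

S => uSu   [S -> u S u]
uSu => uuSuu   [S -> u S u]
uuSuu => uuzSzuu   [S -> z S z]
uuzSzuu => uuzuSuzuu   [S -> u S u]
uuzuSuzuu => uuzuzSzuzuu   [S -> z S z]
uuzuzSzuzuu => uuzuzuSuzuzuu   [S -> u S u]
uuzuzuSuzuzuu => uuzuzuzSzuzuzuu   [S -> z S z]
uuzuzuzSzuzuzuu => uuzuzuzzzuzuzuu   [S -> z]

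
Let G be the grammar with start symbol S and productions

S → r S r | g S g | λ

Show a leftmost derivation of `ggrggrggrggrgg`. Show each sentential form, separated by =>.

S=>gSg=>ggSgg=>ggrSrgg=>ggrgSgrgg=>ggrggSggrgg=>ggrggrSrggrgg=>ggrggrgSgrggrgg=>ggrggrggrggrgg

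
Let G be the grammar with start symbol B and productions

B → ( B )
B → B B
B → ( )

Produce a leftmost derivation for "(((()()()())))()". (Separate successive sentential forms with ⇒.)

B ⇒ BB   [B → B B]
BB ⇒ (B)B   [B → ( B )]
(B)B ⇒ ((B))B   [B → ( B )]
((B))B ⇒ (((B)))B   [B → ( B )]
(((B)))B ⇒ (((BB)))B   [B → B B]
(((BB)))B ⇒ (((BBB)))B   [B → B B]
(((BBB)))B ⇒ (((BBBB)))B   [B → B B]
(((BBBB)))B ⇒ (((()BBB)))B   [B → ( )]
(((()BBB)))B ⇒ (((()()BB)))B   [B → ( )]
(((()()BB)))B ⇒ (((()()()B)))B   [B → ( )]
(((()()()B)))B ⇒ (((()()()())))B   [B → ( )]
(((()()()())))B ⇒ (((()()()())))()   [B → ( )]

B ⇒ BB ⇒ (B)B ⇒ ((B))B ⇒ (((B)))B ⇒ (((BB)))B ⇒ (((BBB)))B ⇒ (((BBBB)))B ⇒ (((()BBB)))B ⇒ (((()()BB)))B ⇒ (((()()()B)))B ⇒ (((()()()())))B ⇒ (((()()()())))()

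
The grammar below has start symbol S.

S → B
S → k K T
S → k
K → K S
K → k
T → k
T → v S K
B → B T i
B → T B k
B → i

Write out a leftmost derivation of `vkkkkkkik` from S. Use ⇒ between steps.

S ⇒ B   [S → B]
B ⇒ TBk   [B → T B k]
TBk ⇒ vSKBk   [T → v S K]
vSKBk ⇒ vkKTKBk   [S → k K T]
vkKTKBk ⇒ vkKSTKBk   [K → K S]
vkKSTKBk ⇒ vkKSSTKBk   [K → K S]
vkKSSTKBk ⇒ vkkSSTKBk   [K → k]
vkkSSTKBk ⇒ vkkkSTKBk   [S → k]
vkkkSTKBk ⇒ vkkkkTKBk   [S → k]
vkkkkTKBk ⇒ vkkkkkKBk   [T → k]
vkkkkkKBk ⇒ vkkkkkkBk   [K → k]
vkkkkkkBk ⇒ vkkkkkkik   [B → i]

S ⇒ B ⇒ TBk ⇒ vSKBk ⇒ vkKTKBk ⇒ vkKSTKBk ⇒ vkKSSTKBk ⇒ vkkSSTKBk ⇒ vkkkSTKBk ⇒ vkkkkTKBk ⇒ vkkkkkKBk ⇒ vkkkkkkBk ⇒ vkkkkkkik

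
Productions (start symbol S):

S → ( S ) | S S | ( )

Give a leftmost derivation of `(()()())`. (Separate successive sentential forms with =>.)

S => (S)   [S → ( S )]
(S) => (SS)   [S → S S]
(SS) => (SSS)   [S → S S]
(SSS) => (()SS)   [S → ( )]
(()SS) => (()()S)   [S → ( )]
(()()S) => (()()())   [S → ( )]

S=>(S)=>(SS)=>(SSS)=>(()SS)=>(()()S)=>(()()())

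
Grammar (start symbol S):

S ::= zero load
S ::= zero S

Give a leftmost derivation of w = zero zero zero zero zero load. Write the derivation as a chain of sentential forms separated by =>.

S => zero S => zero zero S => zero zero zero S => zero zero zero zero S => zero zero zero zero zero load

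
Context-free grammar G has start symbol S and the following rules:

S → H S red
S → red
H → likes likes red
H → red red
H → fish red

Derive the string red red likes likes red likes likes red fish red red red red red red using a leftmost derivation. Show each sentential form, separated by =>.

S => H S red => red red S red => red red H S red red => red red likes likes red S red red => red red likes likes red H S red red red => red red likes likes red likes likes red S red red red => red red likes likes red likes likes red H S red red red red => red red likes likes red likes likes red fish red S red red red red => red red likes likes red likes likes red fish red red red red red red

S => H S red   [S → H S red]
H S red => red red S red   [H → red red]
red red S red => red red H S red red   [S → H S red]
red red H S red red => red red likes likes red S red red   [H → likes likes red]
red red likes likes red S red red => red red likes likes red H S red red red   [S → H S red]
red red likes likes red H S red red red => red red likes likes red likes likes red S red red red   [H → likes likes red]
red red likes likes red likes likes red S red red red => red red likes likes red likes likes red H S red red red red   [S → H S red]
red red likes likes red likes likes red H S red red red red => red red likes likes red likes likes red fish red S red red red red   [H → fish red]
red red likes likes red likes likes red fish red S red red red red => red red likes likes red likes likes red fish red red red red red red   [S → red]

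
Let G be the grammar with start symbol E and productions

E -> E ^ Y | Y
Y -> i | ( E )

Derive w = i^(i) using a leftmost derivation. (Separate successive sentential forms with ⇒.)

E ⇒ E^Y   [E -> E ^ Y]
E^Y ⇒ Y^Y   [E -> Y]
Y^Y ⇒ i^Y   [Y -> i]
i^Y ⇒ i^(E)   [Y -> ( E )]
i^(E) ⇒ i^(Y)   [E -> Y]
i^(Y) ⇒ i^(i)   [Y -> i]

E⇒E^Y⇒Y^Y⇒i^Y⇒i^(E)⇒i^(Y)⇒i^(i)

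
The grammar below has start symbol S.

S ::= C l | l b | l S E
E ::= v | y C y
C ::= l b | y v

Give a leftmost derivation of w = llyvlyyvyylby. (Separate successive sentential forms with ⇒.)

S⇒lSE⇒llSEE⇒llClEE⇒llyvlEE⇒llyvlyCyE⇒llyvlyyvyE⇒llyvlyyvyyCy⇒llyvlyyvyylby

S ⇒ lSE   [S ::= l S E]
lSE ⇒ llSEE   [S ::= l S E]
llSEE ⇒ llClEE   [S ::= C l]
llClEE ⇒ llyvlEE   [C ::= y v]
llyvlEE ⇒ llyvlyCyE   [E ::= y C y]
llyvlyCyE ⇒ llyvlyyvyE   [C ::= y v]
llyvlyyvyE ⇒ llyvlyyvyyCy   [E ::= y C y]
llyvlyyvyyCy ⇒ llyvlyyvyylby   [C ::= l b]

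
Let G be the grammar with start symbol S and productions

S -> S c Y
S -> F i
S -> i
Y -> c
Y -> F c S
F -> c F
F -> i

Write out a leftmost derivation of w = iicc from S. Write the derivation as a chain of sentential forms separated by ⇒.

S ⇒ ScY ⇒ FicY ⇒ iicY ⇒ iicc

S ⇒ ScY   [S -> S c Y]
ScY ⇒ FicY   [S -> F i]
FicY ⇒ iicY   [F -> i]
iicY ⇒ iicc   [Y -> c]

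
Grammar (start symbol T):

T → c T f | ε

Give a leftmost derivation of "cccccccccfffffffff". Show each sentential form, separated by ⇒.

T ⇒ cTf ⇒ ccTff ⇒ cccTfff ⇒ ccccTffff ⇒ cccccTfffff ⇒ ccccccTffffff ⇒ cccccccTfffffff ⇒ ccccccccTffffffff ⇒ cccccccccTfffffffff ⇒ cccccccccfffffffff

T ⇒ cTf   [T → c T f]
cTf ⇒ ccTff   [T → c T f]
ccTff ⇒ cccTfff   [T → c T f]
cccTfff ⇒ ccccTffff   [T → c T f]
ccccTffff ⇒ cccccTfffff   [T → c T f]
cccccTfffff ⇒ ccccccTffffff   [T → c T f]
ccccccTffffff ⇒ cccccccTfffffff   [T → c T f]
cccccccTfffffff ⇒ ccccccccTffffffff   [T → c T f]
ccccccccTffffffff ⇒ cccccccccTfffffffff   [T → c T f]
cccccccccTfffffffff ⇒ cccccccccfffffffff   [T → ε]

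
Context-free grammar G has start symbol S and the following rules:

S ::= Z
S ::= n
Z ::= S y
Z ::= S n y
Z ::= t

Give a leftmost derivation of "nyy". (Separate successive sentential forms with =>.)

S => Z   [S ::= Z]
Z => Sy   [Z ::= S y]
Sy => Zy   [S ::= Z]
Zy => Syy   [Z ::= S y]
Syy => nyy   [S ::= n]

S=>Z=>Sy=>Zy=>Syy=>nyy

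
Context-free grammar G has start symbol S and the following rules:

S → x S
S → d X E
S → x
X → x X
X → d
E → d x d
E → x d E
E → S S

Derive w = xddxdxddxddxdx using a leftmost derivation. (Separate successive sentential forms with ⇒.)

S ⇒ xS ⇒ xdXE ⇒ xddE ⇒ xddxdE ⇒ xddxdxdE ⇒ xddxdxdSS ⇒ xddxdxddXES ⇒ xddxdxddxXES ⇒ xddxdxddxdES ⇒ xddxdxddxddxdS ⇒ xddxdxddxddxdx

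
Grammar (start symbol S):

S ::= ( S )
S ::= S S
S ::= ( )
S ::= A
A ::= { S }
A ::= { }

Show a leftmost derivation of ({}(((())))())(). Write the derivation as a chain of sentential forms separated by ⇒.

S ⇒ SS ⇒ (S)S ⇒ (SS)S ⇒ (SSS)S ⇒ (ASS)S ⇒ ({}SS)S ⇒ ({}(S)S)S ⇒ ({}((S))S)S ⇒ ({}(((S)))S)S ⇒ ({}(((())))S)S ⇒ ({}(((())))())S ⇒ ({}(((())))())()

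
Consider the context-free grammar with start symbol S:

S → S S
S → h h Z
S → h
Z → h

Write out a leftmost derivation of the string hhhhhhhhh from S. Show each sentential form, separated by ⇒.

S ⇒ SS   [S → S S]
SS ⇒ hhZS   [S → h h Z]
hhZS ⇒ hhhS   [Z → h]
hhhS ⇒ hhhSS   [S → S S]
hhhSS ⇒ hhhhhZS   [S → h h Z]
hhhhhZS ⇒ hhhhhhS   [Z → h]
hhhhhhS ⇒ hhhhhhhhZ   [S → h h Z]
hhhhhhhhZ ⇒ hhhhhhhhh   [Z → h]

S ⇒ SS ⇒ hhZS ⇒ hhhS ⇒ hhhSS ⇒ hhhhhZS ⇒ hhhhhhS ⇒ hhhhhhhhZ ⇒ hhhhhhhhh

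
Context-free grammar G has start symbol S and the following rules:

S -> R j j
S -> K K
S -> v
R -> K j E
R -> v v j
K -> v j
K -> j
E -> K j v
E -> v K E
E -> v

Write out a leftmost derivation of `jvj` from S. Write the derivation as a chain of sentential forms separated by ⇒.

S ⇒ KK ⇒ jK ⇒ jvj

S ⇒ KK   [S -> K K]
KK ⇒ jK   [K -> j]
jK ⇒ jvj   [K -> v j]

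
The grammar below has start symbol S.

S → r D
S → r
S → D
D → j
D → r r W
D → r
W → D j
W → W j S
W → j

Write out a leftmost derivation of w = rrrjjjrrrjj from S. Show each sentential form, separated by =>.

S => rD => rrrW => rrrWjS => rrrDjjS => rrrjjjS => rrrjjjrD => rrrjjjrrrW => rrrjjjrrrDj => rrrjjjrrrjj

S => rD   [S → r D]
rD => rrrW   [D → r r W]
rrrW => rrrWjS   [W → W j S]
rrrWjS => rrrDjjS   [W → D j]
rrrDjjS => rrrjjjS   [D → j]
rrrjjjS => rrrjjjrD   [S → r D]
rrrjjjrD => rrrjjjrrrW   [D → r r W]
rrrjjjrrrW => rrrjjjrrrDj   [W → D j]
rrrjjjrrrDj => rrrjjjrrrjj   [D → j]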